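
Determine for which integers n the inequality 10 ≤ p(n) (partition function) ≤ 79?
6, 7, 8, 9, 10, 11, 12

Explanation: Tabulating p(n) via p(n) = p(n−1) + p(n−2) − p(n−5) − p(n−7) + …: p(5)=7; p(6)=11; p(7)=15; p(8)=22; p(9)=30; p(10)=42; p(11)=56; p(12)=77; p(13)=101. So valid n = 6, 7, 8, 9, 10, 11, 12.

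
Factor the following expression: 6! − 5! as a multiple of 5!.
5 × 5! = 600
6! − 5! = 6·5! − 5! = (6 − 1)·5! = 5 × 5! = 600.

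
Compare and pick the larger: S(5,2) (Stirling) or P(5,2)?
P(5,2)

Solution: S(5,2) = 2·S(4,2) + S(4,1) = 2·7 + 1 = 15; P(5,2) = 20.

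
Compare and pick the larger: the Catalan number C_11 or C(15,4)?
C_11

Solution: C_11 = C(22,11)/(11+1) = 705,432/12 = 58,786; C(15,4) = 1,365.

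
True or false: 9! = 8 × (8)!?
9! = 9 × 8! = 362,880, but 8 × 8! = 322,560.

Answer: False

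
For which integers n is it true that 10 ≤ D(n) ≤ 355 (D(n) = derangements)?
Using D(n) = (n−1)[D(n−1) + D(n−2)] with D(1)=0, D(2)=1: D(4)=9; D(5)=44; D(6)=265; D(7)=1,854. So valid n = 5, 6.

Answer: 5, 6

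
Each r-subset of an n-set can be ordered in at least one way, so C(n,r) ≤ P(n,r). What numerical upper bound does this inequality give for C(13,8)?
51,891,840

Explanation: P(13,8) = 13·12·11·10·9·8·7·6 = 51,891,840, so C(13,8) ≤ 51,891,840. (The bound is loose by a factor of 8! = 40,320: C(13,8) = 51,891,840/40,320 = 1,287.)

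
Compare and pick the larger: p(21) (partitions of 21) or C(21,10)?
C(21,10)

Solution: Pentagonal recurrence p(n) = p(n−1) + p(n−2) − p(n−5) − p(n−7) + …: p(21) = p(20) + p(19) − p(16) − p(14) + p(9) + p(6) = 627 + 490 − 231 − 135 + 30 + 11 = 792; C(21,10) = 352,716.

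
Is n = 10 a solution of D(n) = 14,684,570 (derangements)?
No

Reasoning: D(10) = (10-1)·[D(9) + D(8)] = 9·[133,496 + 14,833] = 1,334,961, which does not equal 14,684,570.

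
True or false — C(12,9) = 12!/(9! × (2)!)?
False

Working:
The correct denominator is 9!×3!, giving C(12,9) = 220; the stated RHS is 12!/(9!×2!) = 660 ≠ 220, so the statement does not hold.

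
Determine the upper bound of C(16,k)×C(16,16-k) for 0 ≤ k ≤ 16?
C(16,k)·C(16,16-k) = C(16,k)², maximised at the centre k = 8: C(16,8)² = 165,636,900.
Final answer: 165,636,900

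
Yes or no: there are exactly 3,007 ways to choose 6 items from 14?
C(14,6) = 3,003 ≠ 3007.

Answer: No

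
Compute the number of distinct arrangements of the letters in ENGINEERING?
277,200

Solution: Word has 11 letters (E=3, N=3, G=2, I=2, R=1). Arrangements: 11!/Π(k!) = 277,200.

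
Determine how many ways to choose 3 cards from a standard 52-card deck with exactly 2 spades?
3,042

Solution: 13 spades and 39 non-spades: C(13,2) × C(39,1) = 78 × 39 = 3,042.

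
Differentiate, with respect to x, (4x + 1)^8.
32(4x + 1)^7

Working:
Chain rule: 8(4x+1)^{7} × 4 = 32(4x+1)^{7}.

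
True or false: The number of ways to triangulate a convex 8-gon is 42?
Triangulations of a convex 8-gon are counted by the Catalan number C_6: C_6 = C(12,6)/(6+1) = 924/7 = 132.

Answer: False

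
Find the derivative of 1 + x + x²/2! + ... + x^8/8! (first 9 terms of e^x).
Differentiating term by term gives the first 8 terms of e^x.

Answer: 1 + x + x²/2! + ... + x^7/7!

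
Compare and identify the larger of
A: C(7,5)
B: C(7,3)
B

Reasoning: A=C(7,5)=21, B=C(7,3)=35.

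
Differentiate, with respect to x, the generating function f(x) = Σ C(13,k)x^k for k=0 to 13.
Σ k·C(13,k)x^(k-1) for k=1 to 13

Reasoning: Term-by-term differentiation gives Σ k·C(13,k)x^{k-1} for k=1 to 13.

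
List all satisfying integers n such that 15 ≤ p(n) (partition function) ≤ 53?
7, 8, 9, 10

Explanation: Tabulating p(n) via p(n) = p(n−1) + p(n−2) − p(n−5) − p(n−7) + …: p(6)=11; p(7)=15; p(8)=22; p(9)=30; p(10)=42; p(11)=56. So valid n = 7, 8, 9, 10.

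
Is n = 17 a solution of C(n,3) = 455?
No

Explanation: C(17,3) = 17·16·15/3! = 4,080/6 = 680, which does not equal 455.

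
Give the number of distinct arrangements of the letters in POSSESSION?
Word has 10 letters (P=1, O=2, S=4, E=1, I=1, N=1). Arrangements: 10!/Π(k!) = 75,600.
Final answer: 75,600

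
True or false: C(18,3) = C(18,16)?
False

Reasoning: C(18,3) = 816 but C(18,16) = 153; symmetry gives C(18,3) = C(18,15), not C(18,16).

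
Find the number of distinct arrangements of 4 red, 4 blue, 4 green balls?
34,650

Multinomial: 12!/(4! × 4! × 4!) = 34,650.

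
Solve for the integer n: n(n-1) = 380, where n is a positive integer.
20
n² − n − 380 = 0, so n = (1 ± √(1 + 4·380))/2 = (1 ± √1,521)/2 = (1 ± 39)/2, i.e. n = 20 or n = -19. Taking the positive root, n = 20 (check: 20×19 = 380).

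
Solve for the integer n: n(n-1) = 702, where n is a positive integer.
27

Solution: n² − n − 702 = 0, so n = (1 ± √(1 + 4·702))/2 = (1 ± √2,809)/2 = (1 ± 53)/2, i.e. n = 27 or n = -26. Taking the positive root, n = 27 (check: 27×26 = 702).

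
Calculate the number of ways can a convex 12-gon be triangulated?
16,796
Using the Catalan number formula: C_n = C(2n, n) / (n+1)
C_10 = C(20, 10) / (10+1)
     = 184756 / 11
     = 16,796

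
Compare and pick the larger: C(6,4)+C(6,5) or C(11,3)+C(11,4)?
C(11,3)+C(11,4)

Explanation: First=21, Second=495.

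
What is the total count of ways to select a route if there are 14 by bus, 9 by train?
23

By the addition principle: 14 + 9 = 23.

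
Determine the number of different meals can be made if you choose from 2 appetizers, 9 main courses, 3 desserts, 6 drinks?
By the multiplication principle: 2 × 9 × 3 × 6 = 324.
Final answer: 324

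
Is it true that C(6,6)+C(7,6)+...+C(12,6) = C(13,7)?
True

Explanation: Hockey stick identity gives Σ = C(13,7) = 1,716; RHS C(13,7) = 1,716.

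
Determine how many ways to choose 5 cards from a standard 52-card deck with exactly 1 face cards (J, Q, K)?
1,096,680

Working:
12 face cards and 40 non-face cards: C(12,1) × C(40,4) = 12 × 91,390 = 1,096,680.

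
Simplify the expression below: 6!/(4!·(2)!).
15

Working:
This is C(6,4) = 15.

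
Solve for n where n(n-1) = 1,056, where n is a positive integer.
n² − n − 1,056 = 0, so n = (1 ± √(1 + 4·1,056))/2 = (1 ± √4,225)/2 = (1 ± 65)/2, i.e. n = 33 or n = -32. Taking the positive root, n = 33 (check: 33×32 = 1,056).

Answer: 33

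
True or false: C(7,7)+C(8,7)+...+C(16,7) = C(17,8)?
True

Reasoning: Hockey stick identity gives Σ = C(17,8) = 24,310; RHS C(17,8) = 24,310.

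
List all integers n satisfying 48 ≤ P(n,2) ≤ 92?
P(7,2)=42; P(8,2)=56; P(9,2)=72; P(10,2)=90; P(11,2)=110. So valid n = 8, 9, 10.

Answer: 8, 9, 10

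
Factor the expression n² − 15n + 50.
(n − 5)(n − 10)

Reasoning: Seek roots whose sum is 15 and product is 50: (5, 10). So n² − 15n + 50 = (n − 5)(n − 10).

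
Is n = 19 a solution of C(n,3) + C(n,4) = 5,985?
No

Working:
C(19,3) + C(19,4) = 969 + 3,876 = 4,845, which does not equal 5,985.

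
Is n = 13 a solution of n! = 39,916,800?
No

Solution: 13! = 13·12! = 13·479,001,600 = 6,227,020,800, which does not equal 39,916,800.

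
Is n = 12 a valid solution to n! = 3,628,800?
No

Working:
12! = 12·11! = 12·39,916,800 = 479,001,600, which does not equal 3,628,800.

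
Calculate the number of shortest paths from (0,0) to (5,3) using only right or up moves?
56

Explanation: Choose 5 rights from 8 moves: C(8,5) = 56.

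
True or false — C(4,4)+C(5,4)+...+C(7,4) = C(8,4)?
False

Hockey stick identity gives Σ = C(8,5) = 56; RHS C(8,4) = 70.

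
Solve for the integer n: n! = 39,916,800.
11

Explanation: n! is strictly increasing. 9! = 362,880, 10! = 3,628,800, 11! = 39,916,800 ✓. So n = 11.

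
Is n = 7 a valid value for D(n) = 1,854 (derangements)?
Yes

D(7) = (7-1)·[D(6) + D(5)] = 6·[265 + 44] = 1,854, which equals 1,854.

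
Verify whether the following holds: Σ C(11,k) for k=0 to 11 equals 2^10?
False

Binomial theorem: Σ C(11,k) = (1+1)^11 = 2^11 = 2,048; RHS 2^10 = 1,024.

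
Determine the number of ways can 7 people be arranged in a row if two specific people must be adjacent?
Treat pair as unit: (7-1)! arrangements × 2 internal orders = 1,440.

Answer: 1,440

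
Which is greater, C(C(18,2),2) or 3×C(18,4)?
C(C(18,2),2)
C(C(18,2),2)=11,628, 3×C(18,4)=9,180.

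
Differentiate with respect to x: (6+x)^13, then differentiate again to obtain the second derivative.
156(6+x)^11

Reasoning: First derivative: 13(6+x)^{12}. Second derivative: 13·12·(6+x)^{11} = 156(6+x)^{11}.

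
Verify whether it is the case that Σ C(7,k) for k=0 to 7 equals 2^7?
Binomial theorem: Σ C(7,k) = (1+1)^7 = 2^7 = 128; RHS 2^7 = 128.

Answer: True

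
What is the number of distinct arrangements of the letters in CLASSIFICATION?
1,816,214,400

Working:
Word has 14 letters (C=2, L=1, A=2, S=2, I=3, F=1, T=1, O=1, N=1). Arrangements: 14!/Π(k!) = 1,816,214,400.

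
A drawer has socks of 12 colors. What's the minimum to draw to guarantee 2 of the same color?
13

Explanation: Worst case: 1 of each = 12. One more: 13.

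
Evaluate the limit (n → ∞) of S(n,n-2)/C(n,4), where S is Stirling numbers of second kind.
3
The leading term of S(n,n-2) as a polynomial in n is (3)!!·C(n,4), so the ratio → (3)!! = 3.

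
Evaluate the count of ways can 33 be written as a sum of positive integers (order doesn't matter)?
10,143
Pentagonal recurrence p(n) = p(n−1) + p(n−2) − p(n−5) − p(n−7) + …: p(33) = p(32) + p(31) − p(28) − p(26) + p(21) + p(18) − p(11) − p(7) = 8,349 + 6,842 − 3,718 − 2,436 + 792 + 385 − 56 − 15 = 10,143.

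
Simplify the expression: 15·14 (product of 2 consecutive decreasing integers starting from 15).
210

Explanation: This is P(15,2) = 15!/(13)! = 210.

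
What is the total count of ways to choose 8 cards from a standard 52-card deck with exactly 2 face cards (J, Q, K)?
12 face cards and 40 non-face cards: C(12,2) × C(40,6) = 66 × 3,838,380 = 253,333,080.

Answer: 253,333,080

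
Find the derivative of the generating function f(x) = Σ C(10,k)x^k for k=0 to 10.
Σ k·C(10,k)x^(k-1) for k=1 to 10
Term-by-term differentiation gives Σ k·C(10,k)x^{k-1} for k=1 to 10.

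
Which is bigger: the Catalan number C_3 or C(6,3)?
C_3 = C(6,3)/(3+1) = 20/4 = 5; C(6,3) = 20.

Answer: C(6,3)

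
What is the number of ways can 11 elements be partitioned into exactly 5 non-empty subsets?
246,730

This equals S(11,5), the Stirling number of the 2nd kind.
Using the Stirling recurrence: S(n,k) = k·S(n-1,k) + S(n-1,k-1)
S(11,5) = 5·S(10,5) + S(10,4)
         = 5·42525 + 34105
         = 212625 + 34105
         = 246,730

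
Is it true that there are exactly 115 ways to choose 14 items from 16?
False

Solution: C(16,14) = 120 ≠ 115.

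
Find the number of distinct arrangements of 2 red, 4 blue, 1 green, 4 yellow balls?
34,650

Multinomial: 11!/(2! × 4! × 1! × 4!) = 34,650.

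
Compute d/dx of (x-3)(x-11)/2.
(2x - 14)/2
d/dx[(x-3)(x-11)] = (x-11) + (x-3) = 2x - 14. Dividing by 2 gives (2x - 14)/2.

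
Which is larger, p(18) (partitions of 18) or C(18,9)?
C(18,9)

Working:
Pentagonal recurrence p(n) = p(n−1) + p(n−2) − p(n−5) − p(n−7) + …: p(18) = p(17) + p(16) − p(13) − p(11) + p(6) + p(3) = 297 + 231 − 101 − 56 + 11 + 3 = 385; C(18,9) = 48,620.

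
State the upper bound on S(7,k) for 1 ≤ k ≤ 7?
350

Working:
Row S(7,k) for k = 1..7 (via S(n,k) = k·S(n−1,k) + S(n−1,k−1)): 1, 63, 301, 350, 140, 21, 1. The row is unimodal; maximum at k = 4: 350.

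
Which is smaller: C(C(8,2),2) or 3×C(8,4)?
C(C(8,2),2)=378, 3×C(8,4)=210.

Answer: 3×C(8,4)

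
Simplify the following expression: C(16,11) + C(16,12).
6,188

Explanation: By Pascal's identity: C(17,12) = 6,188.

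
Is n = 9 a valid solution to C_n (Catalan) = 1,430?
No

Explanation: C_9 = C(18,9)/(9+1) = 48,620/10 = 4,862, which does not equal 1,430.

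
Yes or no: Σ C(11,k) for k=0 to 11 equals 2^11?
Yes

Solution: Binomial theorem: Σ C(11,k) = (1+1)^11 = 2^11 = 2,048; RHS 2^11 = 2,048.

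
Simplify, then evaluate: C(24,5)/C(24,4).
4

Explanation: C(n,k+1)/C(n,k) = (n−k)/(k+1). Here (24−4)/(4+1) = 20/5 = 4.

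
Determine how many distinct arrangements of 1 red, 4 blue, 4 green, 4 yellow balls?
450,450

Solution: Multinomial: 13!/(1! × 4! × 4! × 4!) = 450,450.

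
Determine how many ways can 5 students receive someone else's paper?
44

Working:
Using D(n) = (n-1)[D(n-1) + D(n-2)]:
D(5) = (5-1) × [D(4) + D(3)]
      = 4 × [9 + 2]
      = 4 × 11
      = 44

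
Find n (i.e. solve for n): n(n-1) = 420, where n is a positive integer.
21

Working:
n² − n − 420 = 0, so n = (1 ± √(1 + 4·420))/2 = (1 ± √1,681)/2 = (1 ± 41)/2, i.e. n = 21 or n = -20. Taking the positive root, n = 21 (check: 21×20 = 420).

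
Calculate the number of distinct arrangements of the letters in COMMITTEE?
45,360

Working:
Word has 9 letters (C=1, O=1, M=2, I=1, T=2, E=2). Arrangements: 9!/Π(k!) = 45,360.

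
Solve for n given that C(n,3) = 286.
13

Explanation: C(n,3) = n(n−1)(n−2)/3! is increasing in n, and n(n−1)(n−2) = 3!·286 = 1,716 ≈ (n−1)^3 gives n ≈ 13.0. Check: C(11,3) = 165, C(12,3) = 220, C(13,3) = 286 ✓. So n = 13.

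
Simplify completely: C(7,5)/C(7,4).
3/5

Reasoning: C(n,k+1)/C(n,k) = (n−k)/(k+1). Here (7−4)/(4+1) = 3/5 = 3/5.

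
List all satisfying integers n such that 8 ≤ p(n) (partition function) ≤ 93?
6, 7, 8, 9, 10, 11, 12

Tabulating p(n) via p(n) = p(n−1) + p(n−2) − p(n−5) − p(n−7) + …: p(5)=7; p(6)=11; p(7)=15; p(8)=22; p(9)=30; p(10)=42; p(11)=56; p(12)=77; p(13)=101. So valid n = 6, 7, 8, 9, 10, 11, 12.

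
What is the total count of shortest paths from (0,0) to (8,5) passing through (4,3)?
525

Solution: To (4,3): C(7,4)=35. From there: C(6,4)=15. Total: 525.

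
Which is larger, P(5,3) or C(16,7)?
P(5,3)=60, C(16,7)=11,440.

Answer: C(16,7)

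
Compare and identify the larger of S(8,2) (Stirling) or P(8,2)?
S(8,2)

Explanation: S(8,2) = 2·S(7,2) + S(7,1) = 2·63 + 1 = 127; P(8,2) = 56.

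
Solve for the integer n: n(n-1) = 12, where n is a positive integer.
4

Working:
n² − n − 12 = 0, so n = (1 ± √(1 + 4·12))/2 = (1 ± √49)/2 = (1 ± 7)/2, i.e. n = 4 or n = -3. Taking the positive root, n = 4 (check: 4×3 = 12).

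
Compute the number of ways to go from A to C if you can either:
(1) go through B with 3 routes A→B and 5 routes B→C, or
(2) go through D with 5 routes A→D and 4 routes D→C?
35

Explanation: Route via B: 3×5=15. Route via D: 5×4=20. Total: 35.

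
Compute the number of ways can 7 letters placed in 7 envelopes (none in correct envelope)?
1,854

Working:
Using D(n) = (n-1)[D(n-1) + D(n-2)]:
D(7) = (7-1) × [D(6) + D(5)]
      = 6 × [265 + 44]
      = 6 × 309
      = 1,854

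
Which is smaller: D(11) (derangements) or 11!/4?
11!/4

Reasoning: D(11) = (11-1)·[D(10) + D(9)] = 10·[1,334,961 + 133,496] = 14,684,570; 11!/4 = 39,916,800/4 = 9,979,200.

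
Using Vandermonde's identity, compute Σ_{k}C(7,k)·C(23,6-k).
593,775

Solution: = C(7+23,6) = C(30,6) = 593,775.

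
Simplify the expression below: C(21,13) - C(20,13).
125,970
C(21,13) - C(20,13) = C(20,12) = 125,970.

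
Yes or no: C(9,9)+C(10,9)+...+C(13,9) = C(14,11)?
No

Reasoning: Hockey stick identity gives Σ = C(14,10) = 1,001; RHS C(14,11) = 364.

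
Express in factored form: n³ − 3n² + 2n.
n³ − 3n² + 2n = n(n² − 3n + 2) = n(n − 1)(n − 2).

Answer: n(n − 1)(n − 2)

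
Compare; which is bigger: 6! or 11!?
11!

Solution: 6!=720, 11!=39,916,800. 11! > 6!.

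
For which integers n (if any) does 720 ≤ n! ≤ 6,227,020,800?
n! is strictly increasing; 6! = 720 and 13! = 6,227,020,800, so valid n = 6, 7, 8, 9, 10, 11, 12, 13.

Answer: 6, 7, 8, 9, 10, 11, 12, 13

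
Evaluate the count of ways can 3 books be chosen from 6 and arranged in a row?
120
P(6,3) = 6!/(6-3)! = 120.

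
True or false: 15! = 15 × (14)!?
True

Working:
By definition n! = n × (n-1)!, so 15! = 15 × 14!.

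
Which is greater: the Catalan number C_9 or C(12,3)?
C_9

Working:
C_9 = C(18,9)/(9+1) = 48,620/10 = 4,862; C(12,3) = 220.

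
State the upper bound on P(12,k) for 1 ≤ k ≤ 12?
479,001,600

Solution: P(12,k) increases in k, so maximum at k = 12: 12! = 479,001,600.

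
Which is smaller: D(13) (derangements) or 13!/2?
D(13)
D(13) = (13-1)·[D(12) + D(11)] = 12·[176,214,841 + 14,684,570] = 2,290,792,932; 13!/2 = 6,227,020,800/2 = 3,113,510,400.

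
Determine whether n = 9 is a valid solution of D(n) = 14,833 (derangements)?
D(9) = (9-1)·[D(8) + D(7)] = 8·[14,833 + 1,854] = 133,496, which does not equal 14,833.

Answer: No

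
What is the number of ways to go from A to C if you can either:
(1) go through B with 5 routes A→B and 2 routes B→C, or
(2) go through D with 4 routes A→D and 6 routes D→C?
34

Working:
Route via B: 5×2=10. Route via D: 4×6=24. Total: 34.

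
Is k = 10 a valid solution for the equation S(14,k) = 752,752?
S(14,10) = 10·S(13,10) + S(13,9) = 10·39,325 + 359,502 = 752,752, which equals 752,752.

Answer: Yes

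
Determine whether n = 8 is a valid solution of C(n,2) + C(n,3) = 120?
No

Working:
C(8,2) + C(8,3) = 28 + 56 = 84, which does not equal 120.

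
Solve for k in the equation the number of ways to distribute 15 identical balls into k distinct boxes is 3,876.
Stars and bars: the count is C(15+k−1, k−1), increasing in k. k=3: C(17,2) = 136, k=4: C(18,3) = 816, k=5: C(19,4) = 3,876 ✓. So k = 5.

Answer: 5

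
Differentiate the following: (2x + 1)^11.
22(2x + 1)^10

Reasoning: Chain rule: 11(2x+1)^{10} × 2 = 22(2x+1)^{10}.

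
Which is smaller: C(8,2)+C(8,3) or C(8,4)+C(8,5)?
C(8,2)+C(8,3)
First=84, Second=126.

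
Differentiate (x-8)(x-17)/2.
d/dx[(x-8)(x-17)] = (x-17) + (x-8) = 2x - 25. Dividing by 2 gives (2x - 25)/2.

Answer: (2x - 25)/2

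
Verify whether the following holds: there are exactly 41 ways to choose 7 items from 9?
C(9,7) = 36 ≠ 41.

Answer: False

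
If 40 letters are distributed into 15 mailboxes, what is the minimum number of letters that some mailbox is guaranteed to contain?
3

Explanation: Pigeonhole: ⌈40/15⌉ = 3.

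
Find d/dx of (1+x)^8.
8(1+x)^7

Solution: Using the power rule: d/dx (1+x)^8 = 8(1+x)^{7}.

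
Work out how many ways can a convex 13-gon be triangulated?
58,786

Using the Catalan number formula: C_n = C(2n, n) / (n+1)
C_11 = C(22, 11) / (11+1)
     = 705432 / 12
     = 58,786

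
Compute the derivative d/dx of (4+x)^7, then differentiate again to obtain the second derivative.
First derivative: 7(4+x)^{6}. Second derivative: 7·6·(4+x)^{5} = 42(4+x)^{5}.
Final answer: 42(4+x)^5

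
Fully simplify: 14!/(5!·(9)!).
2,002

Solution: This is C(14,5) = 2,002.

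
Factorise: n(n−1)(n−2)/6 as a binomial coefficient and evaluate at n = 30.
C(n,3); C(30,3) = 4,060

n(n−1)(n−2)/6 = n!/(3!(n−3)!) = C(n,3). At n = 30: C(30,3) = 4,060.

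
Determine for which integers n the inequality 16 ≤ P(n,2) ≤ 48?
5, 6, 7

P(4,2)=12; P(5,2)=20; P(6,2)=30; P(7,2)=42; P(8,2)=56. So valid n = 5, 6, 7.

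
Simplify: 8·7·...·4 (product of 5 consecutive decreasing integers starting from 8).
6,720

Solution: This is P(8,5) = 8!/(3)! = 6,720.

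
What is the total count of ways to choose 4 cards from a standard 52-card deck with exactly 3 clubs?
11,154

13 clubs and 39 non-clubs: C(13,3) × C(39,1) = 286 × 39 = 11,154.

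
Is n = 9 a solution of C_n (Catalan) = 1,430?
No

Explanation: C_9 = C(18,9)/(9+1) = 48,620/10 = 4,862, which does not equal 1,430.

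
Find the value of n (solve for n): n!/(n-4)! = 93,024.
19

Explanation: n!/(n-4)! = n×(n-1)×(n-2)×(n-3), a product of 4 consecutive integers ≈ (n−1.5)^4. 93,024^(1/4) + 1.5 ≈ 19.0; check n = 19: 19×18×17×16 = 93,024 ✓. So n = 19.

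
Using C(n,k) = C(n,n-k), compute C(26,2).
325

C(26,2) = C(26,24) = 325.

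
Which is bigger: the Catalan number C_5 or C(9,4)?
C(9,4)

Explanation: C_5 = C(10,5)/(5+1) = 252/6 = 42; C(9,4) = 126.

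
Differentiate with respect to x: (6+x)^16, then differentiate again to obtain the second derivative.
240(6+x)^14

First derivative: 16(6+x)^{15}. Second derivative: 16·15·(6+x)^{14} = 240(6+x)^{14}.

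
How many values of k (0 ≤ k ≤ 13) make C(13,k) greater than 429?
6
Row 13 is unimodal and symmetric about k=13/2. C(13,3)=286 ≤ 429; C(13,4)=715 > 429; by symmetry C(13,k) > 429 for k = 4..9. That's 9 - 4 + 1 = 6 values.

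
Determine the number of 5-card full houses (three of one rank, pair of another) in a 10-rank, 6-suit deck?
27,000

Explanation: Triple rank: 10. Triple suits: C(6,3)=20. Pair rank: 9. Pair suits: C(6,2)=15. Total: 27,000.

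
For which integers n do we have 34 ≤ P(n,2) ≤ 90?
7, 8, 9, 10

P(6,2)=30; P(7,2)=42; P(8,2)=56; P(9,2)=72; P(10,2)=90; P(11,2)=110. So valid n = 7, 8, 9, 10.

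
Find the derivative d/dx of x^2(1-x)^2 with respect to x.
2x^1(1-x)^2 - 2x^2(1-x)^1

Explanation: Product rule: 2x^{1}(1-x)^{2} + x^2·(-2)(1-x)^{1}.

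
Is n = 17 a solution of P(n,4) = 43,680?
P(17,4) = 17·16·15·14 = 57,120, which does not equal 43,680.
Final answer: No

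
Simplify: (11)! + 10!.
43,545,600

Reasoning: (11)! + 10! = (11)·10! + 10! = (11+1)·10! = 12·10! = 43,545,600.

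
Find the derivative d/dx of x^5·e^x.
Product rule: d/dx[x^5]·e^x + x^5·d/dx[e^x] = 5x^{4}e^x + x^5e^x.

Answer: (5x^4 + x^5)e^x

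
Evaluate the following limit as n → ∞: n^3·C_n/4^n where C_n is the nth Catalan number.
∞

Reasoning: C_n ~ 4^n/(n^(3/2)√π), so n^3·C_n/4^n ~ n^(3 − 3/2)/√π → ∞.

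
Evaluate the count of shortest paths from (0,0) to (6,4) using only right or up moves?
210

Choose 6 rights from 10 moves: C(10,6) = 210.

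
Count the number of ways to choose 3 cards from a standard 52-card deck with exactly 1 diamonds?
9,633

Solution: 13 diamonds and 39 non-diamonds: C(13,1) × C(39,2) = 13 × 741 = 9,633.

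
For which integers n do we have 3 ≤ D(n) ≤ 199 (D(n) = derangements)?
Using D(n) = (n−1)[D(n−1) + D(n−2)] with D(1)=0, D(2)=1: D(3)=2; D(4)=9; D(5)=44; D(6)=265. So valid n = 4, 5.
Final answer: 4, 5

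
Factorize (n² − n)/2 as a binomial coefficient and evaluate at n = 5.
C(n,2); C(5,2) = 10
(n² − n)/2 = n(n−1)/2 = C(n,2). At n = 5: C(5,2) = 10.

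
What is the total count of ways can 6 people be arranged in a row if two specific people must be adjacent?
240

Explanation: Treat pair as unit: (6-1)! arrangements × 2 internal orders = 240.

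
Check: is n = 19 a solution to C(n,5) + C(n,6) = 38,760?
C(19,5) + C(19,6) = 11,628 + 27,132 = 38,760, which equals 38,760.

Answer: Yes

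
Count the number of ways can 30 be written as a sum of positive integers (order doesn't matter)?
Pentagonal recurrence p(n) = p(n−1) + p(n−2) − p(n−5) − p(n−7) + …: p(30) = p(29) + p(28) − p(25) − p(23) + p(18) + p(15) − p(8) − p(4) = 4,565 + 3,718 − 1,958 − 1,255 + 385 + 176 − 22 − 5 = 5,604.

Answer: 5,604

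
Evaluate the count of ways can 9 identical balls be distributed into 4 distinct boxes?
220

Working:
C(9+4-1, 4-1) = C(12, 3) = 220.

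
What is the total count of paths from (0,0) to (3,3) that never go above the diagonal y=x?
5

Counted by the Catalan number C_3: C_3 = C(6,3)/(3+1) = 20/4 = 5.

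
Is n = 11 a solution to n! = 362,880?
11! = 11·10! = 11·3,628,800 = 39,916,800, which does not equal 362,880.
Final answer: No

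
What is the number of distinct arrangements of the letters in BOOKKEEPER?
151,200

Word has 10 letters (B=1, O=2, K=2, E=3, P=1, R=1). Arrangements: 10!/Π(k!) = 151,200.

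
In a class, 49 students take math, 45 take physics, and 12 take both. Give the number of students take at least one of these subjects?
82

Explanation: |A∪B| = |A|+|B|-|A∩B| = 49+45-12 = 82.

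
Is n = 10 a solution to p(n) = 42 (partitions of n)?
Yes

Working:
Pentagonal recurrence p(n) = p(n−1) + p(n−2) − p(n−5) − p(n−7) + …: p(10) = p(9) + p(8) − p(5) − p(3) = 30 + 22 − 7 − 3 = 42, which equals 42.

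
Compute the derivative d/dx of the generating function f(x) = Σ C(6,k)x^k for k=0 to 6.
Σ k·C(6,k)x^(k-1) for k=1 to 6
Term-by-term differentiation gives Σ k·C(6,k)x^{k-1} for k=1 to 6.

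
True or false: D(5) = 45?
False

Derangements of 5 elements: D(5) = (5-1)·[D(4) + D(3)] = 4·[9 + 2] = 44.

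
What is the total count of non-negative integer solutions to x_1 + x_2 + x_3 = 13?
105

Explanation: C(13+3-1, 3-1) = 105.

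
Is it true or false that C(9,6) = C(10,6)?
False

Reasoning: LHS = C(9,6) = 84; RHS = C(10,6) = 210. 84 ≠ 210, so the statement does not hold.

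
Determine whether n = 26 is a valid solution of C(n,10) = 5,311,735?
Yes

Reasoning: C(26,10) = 26·25·24·23·22·21·20·19·18·17/10! = 19,275,223,968,000/3,628,800 = 5,311,735, which equals 5,311,735.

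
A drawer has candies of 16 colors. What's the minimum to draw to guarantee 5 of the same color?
65

Reasoning: Worst case: 4 of each = 64. One more: 65.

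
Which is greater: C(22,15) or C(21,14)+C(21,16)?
C(22,15)

Working:
C(22,15)=170,544; C(21,14)+C(21,16)=116,280+20,349=136,629.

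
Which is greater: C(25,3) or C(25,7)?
C(25,3)=2,300, C(25,7)=480,700.
Final answer: C(25,7)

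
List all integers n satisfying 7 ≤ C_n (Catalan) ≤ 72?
C_3=5; C_4=14; C_5=42; C_6=132. So valid n = 4, 5.
Final answer: 4, 5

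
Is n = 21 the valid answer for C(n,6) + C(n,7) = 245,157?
No
C(21,6) + C(21,7) = 54,264 + 116,280 = 170,544, which does not equal 245,157.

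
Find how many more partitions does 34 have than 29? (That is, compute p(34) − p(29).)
Pentagonal recurrence p(n) = p(n−1) + p(n−2) − p(n−5) − p(n−7) + …: p(34) = p(33) + p(32) − p(29) − p(27) + p(22) + p(19) − p(12) − p(8) = 10,143 + 8,349 − 4,565 − 3,010 + 1,002 + 490 − 77 − 22 = 12,310.
p(29) = p(28) + p(27) − p(24) − p(22) + p(17) + p(14) − p(7) − p(3) = 3,718 + 3,010 − 1,575 − 1,002 + 297 + 135 − 15 − 3 = 4,565.
Difference = 12,310 − 4,565 = 7,745.
Final answer: 7,745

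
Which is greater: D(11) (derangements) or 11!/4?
D(11)

Solution: D(11) = (11-1)·[D(10) + D(9)] = 10·[1,334,961 + 133,496] = 14,684,570; 11!/4 = 39,916,800/4 = 9,979,200.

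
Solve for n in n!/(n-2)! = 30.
6

Solution: n!/(n-2)! = n×(n-1), a product of 2 consecutive integers ≈ (n−0.5)^2. 30^(1/2) + 0.5 ≈ 6.0; check n = 6: 6×5 = 30 ✓. So n = 6.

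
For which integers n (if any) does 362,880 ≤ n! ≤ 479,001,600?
n! is strictly increasing; 9! = 362,880 and 12! = 479,001,600, so valid n = 9, 10, 11, 12.
Final answer: 9, 10, 11, 12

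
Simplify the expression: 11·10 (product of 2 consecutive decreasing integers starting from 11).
110

Working:
This is P(11,2) = 11!/(9)! = 110.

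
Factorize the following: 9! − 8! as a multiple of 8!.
8 × 8! = 322,560

Working:
9! − 8! = 9·8! − 8! = (9 − 1)·8! = 8 × 8! = 322,560.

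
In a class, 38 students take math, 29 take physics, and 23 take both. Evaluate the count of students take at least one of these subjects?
44
|A∪B| = |A|+|B|-|A∩B| = 38+29-23 = 44.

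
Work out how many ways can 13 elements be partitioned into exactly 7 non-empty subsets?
5,715,424

Working:
This equals S(13,7), the Stirling number of the 2nd kind.
Using the Stirling recurrence: S(n,k) = k·S(n-1,k) + S(n-1,k-1)
S(13,7) = 7·S(12,7) + S(12,6)
         = 7·627396 + 1323652
         = 4391772 + 1323652
         = 5,715,424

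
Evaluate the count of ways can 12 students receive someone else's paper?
176,214,841

Solution: Using D(n) = (n-1)[D(n-1) + D(n-2)]:
D(12) = (12-1) × [D(11) + D(10)]
      = 11 × [14684570 + 1334961]
      = 11 × 16019531
      = 176,214,841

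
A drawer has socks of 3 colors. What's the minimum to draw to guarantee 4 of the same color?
Worst case: 3 of each = 9. One more: 10.

Answer: 10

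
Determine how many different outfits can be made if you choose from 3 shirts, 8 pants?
24

By the multiplication principle: 3 × 8 = 24.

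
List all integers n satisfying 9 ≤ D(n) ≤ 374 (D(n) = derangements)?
4, 5, 6

Explanation: Using D(n) = (n−1)[D(n−1) + D(n−2)] with D(1)=0, D(2)=1: D(3)=2; D(4)=9; D(5)=44; D(6)=265; D(7)=1,854. So valid n = 4, 5, 6.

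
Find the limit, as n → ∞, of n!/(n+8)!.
n!/(n+8)! = 1/[(n+1)(n+2)···(n+8)] → 0 as n → ∞.
Final answer: 0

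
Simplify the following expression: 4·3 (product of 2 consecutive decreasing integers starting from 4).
12
This is P(4,2) = 4!/(2)! = 12.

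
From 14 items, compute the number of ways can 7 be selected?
3,432

C(14,7) = 14! / (7! × (14-7)!)
         = 14! / (7! × 7!)
         = 3,432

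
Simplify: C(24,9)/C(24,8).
16/9

C(n,k+1)/C(n,k) = (n−k)/(k+1). Here (24−8)/(8+1) = 16/9 = 16/9.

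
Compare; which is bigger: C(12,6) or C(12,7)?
C(12,6)=924, C(12,7)=792.

Answer: C(12,6)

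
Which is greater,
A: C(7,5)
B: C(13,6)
A=C(7,5)=21, B=C(13,6)=1,716.
Final answer: B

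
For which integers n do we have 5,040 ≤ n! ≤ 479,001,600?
7, 8, 9, 10, 11, 12

n! is strictly increasing; 7! = 5,040 and 12! = 479,001,600, so valid n = 7, 8, 9, 10, 11, 12.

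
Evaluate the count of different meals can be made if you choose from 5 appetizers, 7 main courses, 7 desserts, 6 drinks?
1,470

Working:
By the multiplication principle: 5 × 7 × 7 × 6 = 1,470.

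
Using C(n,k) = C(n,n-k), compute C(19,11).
75,582

Working:
C(19,11) = C(19,8) = 75,582.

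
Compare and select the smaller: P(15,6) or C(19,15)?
C(19,15)

Working:
P(15,6)=3,603,600, C(19,15)=3,876.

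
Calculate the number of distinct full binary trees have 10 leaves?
4,862

Solution: Using the Catalan number formula: C_n = C(2n, n) / (n+1)
C_9 = C(18, 9) / (9+1)
     = 48620 / 10
     = 4,862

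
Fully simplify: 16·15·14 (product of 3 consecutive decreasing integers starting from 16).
3,360

This is P(16,3) = 16!/(13)! = 3,360.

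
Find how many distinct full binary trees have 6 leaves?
42

Solution: Using the Catalan number formula: C_n = C(2n, n) / (n+1)
C_5 = C(10, 5) / (5+1)
     = 252 / 6
     = 42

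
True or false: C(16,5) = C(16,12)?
C(16,5) = 4,368 but C(16,12) = 1,820; symmetry gives C(16,5) = C(16,11), not C(16,12).

Answer: False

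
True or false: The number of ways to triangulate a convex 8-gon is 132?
True

Explanation: Triangulations of a convex 8-gon are counted by the Catalan number C_6: C_6 = C(12,6)/(6+1) = 924/7 = 132.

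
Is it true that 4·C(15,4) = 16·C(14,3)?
False
Absorption identity k·C(n,k) = n·C(n-1,k-1). LHS = 4·1365 = 5,460; RHS = 16·364 = 5,824.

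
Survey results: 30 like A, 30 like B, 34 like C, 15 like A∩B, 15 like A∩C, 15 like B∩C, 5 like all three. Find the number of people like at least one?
54

Solution: |A∪B∪C| = 30+30+34-15-15-15+5 = 54.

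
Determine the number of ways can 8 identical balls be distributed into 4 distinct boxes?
165

Solution: C(8+4-1, 4-1) = C(11, 3) = 165.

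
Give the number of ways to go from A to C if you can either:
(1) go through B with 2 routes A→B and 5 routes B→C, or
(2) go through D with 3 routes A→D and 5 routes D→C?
25

Reasoning: Route via B: 2×5=10. Route via D: 3×5=15. Total: 25.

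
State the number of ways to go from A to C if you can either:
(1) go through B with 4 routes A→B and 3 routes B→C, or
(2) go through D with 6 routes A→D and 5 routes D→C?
Route via B: 4×3=12. Route via D: 6×5=30. Total: 42.
Final answer: 42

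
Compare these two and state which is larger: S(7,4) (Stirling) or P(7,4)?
P(7,4)
S(7,4) = 4·S(6,4) + S(6,3) = 4·65 + 90 = 350; P(7,4) = 840.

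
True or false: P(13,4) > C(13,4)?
P(13,4) = 17,160 and C(13,4) = 715; P(n,r) = r! × C(n,r) so P > C whenever r ≥ 2.

Answer: True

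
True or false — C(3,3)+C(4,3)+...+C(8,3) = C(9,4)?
Hockey stick identity gives Σ = C(9,4) = 126; RHS C(9,4) = 126.

Answer: True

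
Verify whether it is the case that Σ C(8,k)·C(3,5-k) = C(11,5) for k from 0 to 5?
True

Explanation: Vandermonde's identity gives C(11,5) = 462; RHS C(11,5) = 462.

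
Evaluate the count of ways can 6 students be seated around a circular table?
120

Working:
Circular arrangements: (6-1)! = 120.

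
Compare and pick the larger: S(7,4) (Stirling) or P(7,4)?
P(7,4)

Reasoning: S(7,4) = 4·S(6,4) + S(6,3) = 4·65 + 90 = 350; P(7,4) = 840.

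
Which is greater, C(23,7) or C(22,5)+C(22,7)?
C(23,7)

Explanation: C(23,7)=245,157; C(22,5)+C(22,7)=26,334+170,544=196,878.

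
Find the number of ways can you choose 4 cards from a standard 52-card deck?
270,725

C(52,4) = 270,725.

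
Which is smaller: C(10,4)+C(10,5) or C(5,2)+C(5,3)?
C(5,2)+C(5,3)

Solution: First=462, Second=20.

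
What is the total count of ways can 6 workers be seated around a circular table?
Circular arrangements: (6-1)! = 120.

Answer: 120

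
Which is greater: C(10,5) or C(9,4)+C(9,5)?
By Pascal's identity: C(10,5) = C(9,4)+C(9,5) = 252. Equal.

Answer: Equal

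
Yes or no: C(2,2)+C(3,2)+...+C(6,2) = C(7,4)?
Hockey stick identity gives Σ = C(7,3) = 35; RHS C(7,4) = 35.
Final answer: Yes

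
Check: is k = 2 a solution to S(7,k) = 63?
Yes
S(7,2) = 2·S(6,2) + S(6,1) = 2·31 + 1 = 63, which equals 63.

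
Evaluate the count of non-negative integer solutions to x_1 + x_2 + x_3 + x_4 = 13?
560

Explanation: C(13+4-1, 4-1) = 560.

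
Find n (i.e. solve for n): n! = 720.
6

Working:
n! is strictly increasing. 4! = 24, 5! = 120, 6! = 720 ✓. So n = 6.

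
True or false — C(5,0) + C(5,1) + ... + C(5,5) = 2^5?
True

Solution: Binomial theorem with x = y = 1: Σ C(5,i) = (1+1)^5 = 2^5 = 32. The statement holds.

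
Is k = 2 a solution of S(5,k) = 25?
No

S(5,2) = 2·S(4,2) + S(4,1) = 2·7 + 1 = 15, which does not equal 25.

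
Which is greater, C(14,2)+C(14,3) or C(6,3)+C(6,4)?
C(14,2)+C(14,3)

Reasoning: First=455, Second=35.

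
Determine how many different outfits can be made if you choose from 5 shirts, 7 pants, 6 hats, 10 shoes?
2,100

By the multiplication principle: 5 × 7 × 6 × 10 = 2,100.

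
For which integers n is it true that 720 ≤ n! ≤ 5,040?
6, 7

Explanation: n! is strictly increasing; 6! = 720 and 7! = 5,040, so valid n = 6, 7.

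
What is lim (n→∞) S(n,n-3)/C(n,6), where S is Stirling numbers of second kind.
The leading term of S(n,n-3) as a polynomial in n is (5)!!·C(n,6), so the ratio → (5)!! = 15.

Answer: 15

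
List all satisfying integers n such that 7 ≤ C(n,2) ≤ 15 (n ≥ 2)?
C(4,2)=6; C(5,2)=10; C(6,2)=15; C(7,2)=21. So valid n = 5, 6.
Final answer: 5, 6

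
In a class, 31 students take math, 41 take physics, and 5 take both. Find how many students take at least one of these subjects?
67

|A∪B| = |A|+|B|-|A∩B| = 31+41-5 = 67.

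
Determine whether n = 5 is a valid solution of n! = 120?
5! = 5·4! = 5·24 = 120, which equals 120.

Answer: Yes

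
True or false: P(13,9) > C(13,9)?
True

P(13,9) = 259,459,200 and C(13,9) = 715; P(n,r) = r! × C(n,r) so P > C whenever r ≥ 2.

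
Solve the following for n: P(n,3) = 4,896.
18

Reasoning: P(n,3) = n(n−1)(n−2) is increasing in n; n(n−1)(n−2) ≈ (n−1)^3 = 4,896 gives n ≈ 18.0. Check: P(16,3) = 3,360, P(17,3) = 4,080, P(18,3) = 4,896 ✓. So n = 18.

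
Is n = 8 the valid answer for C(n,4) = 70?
C(8,4) = 8·7·6·5/4! = 1,680/24 = 70, which equals 70.

Answer: Yes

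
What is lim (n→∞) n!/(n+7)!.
0

Reasoning: n!/(n+7)! = 1/[(n+1)(n+2)···(n+7)] → 0 as n → ∞.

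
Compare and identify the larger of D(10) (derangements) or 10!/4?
D(10)

Explanation: D(10) = (10-1)·[D(9) + D(8)] = 9·[133,496 + 14,833] = 1,334,961; 10!/4 = 3,628,800/4 = 907,200.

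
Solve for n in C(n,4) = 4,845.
20

Explanation: C(n,4) = n(n−1)(n−2)(n−3)/4! is increasing in n, and n(n−1)(n−2)(n−3) = 4!·4,845 = 116,280 ≈ (n−1.5)^4 gives n ≈ 20.0. Check: C(18,4) = 3,060, C(19,4) = 3,876, C(20,4) = 4,845 ✓. So n = 20.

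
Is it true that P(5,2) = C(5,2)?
False
P(5,2) = 20 but C(5,2) = 10; they differ by a factor of 2! = 2, so the statement does not hold.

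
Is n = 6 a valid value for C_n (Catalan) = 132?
Yes
C_6 = C(12,6)/(6+1) = 924/7 = 132, which equals 132.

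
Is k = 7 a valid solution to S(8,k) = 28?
Yes

Explanation: S(8,7) = 7·S(7,7) + S(7,6) = 7·1 + 21 = 28, which equals 28.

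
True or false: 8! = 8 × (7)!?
True

Reasoning: By definition n! = n × (n-1)!, so 8! = 8 × 7!.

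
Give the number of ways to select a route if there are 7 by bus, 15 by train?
By the addition principle: 7 + 15 = 22.
Final answer: 22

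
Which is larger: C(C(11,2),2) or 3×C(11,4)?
C(C(11,2),2)

Explanation: C(C(11,2),2)=1,485, 3×C(11,4)=990.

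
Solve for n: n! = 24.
n! is strictly increasing. 2! = 2, 3! = 6, 4! = 24 ✓. So n = 4.
Final answer: 4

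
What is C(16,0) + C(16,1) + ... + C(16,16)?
65,536
Sum of binomial coefficients = 2^16 = 65,536.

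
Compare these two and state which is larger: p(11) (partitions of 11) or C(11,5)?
C(11,5)

Explanation: Pentagonal recurrence p(n) = p(n−1) + p(n−2) − p(n−5) − p(n−7) + …: p(11) = p(10) + p(9) − p(6) − p(4) = 42 + 30 − 11 − 5 = 56; C(11,5) = 462.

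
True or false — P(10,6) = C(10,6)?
False

Solution: P(10,6) = 151,200 but C(10,6) = 210; they differ by a factor of 6! = 720, so the statement does not hold.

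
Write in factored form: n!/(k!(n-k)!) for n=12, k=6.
C(12,6) = 924
This is the binomial coefficient C(12,6) = 924.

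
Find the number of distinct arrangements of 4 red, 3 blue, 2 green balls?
1,260

Multinomial: 9!/(4! × 3! × 2!) = 1,260.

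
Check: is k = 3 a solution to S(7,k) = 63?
S(7,3) = 3·S(6,3) + S(6,2) = 3·90 + 31 = 301, which does not equal 63.
Final answer: No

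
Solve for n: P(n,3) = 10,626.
P(n,3) = n(n−1)(n−2) is increasing in n; n(n−1)(n−2) ≈ (n−1)^3 = 10,626 gives n ≈ 23.0. Check: P(21,3) = 7,980, P(22,3) = 9,240, P(23,3) = 10,626 ✓. So n = 23.
Final answer: 23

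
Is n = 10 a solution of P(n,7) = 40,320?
No

P(10,7) = 10·9·8·7·6·5·4 = 604,800, which does not equal 40,320.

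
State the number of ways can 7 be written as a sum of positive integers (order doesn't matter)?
Pentagonal recurrence p(n) = p(n−1) + p(n−2) − p(n−5) − p(n−7) + …: p(7) = p(6) + p(5) − p(2) − p(0) = 11 + 7 − 2 − 1 = 15.

Answer: 15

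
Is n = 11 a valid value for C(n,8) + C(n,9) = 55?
No

Solution: C(11,8) + C(11,9) = 165 + 55 = 220, which does not equal 55.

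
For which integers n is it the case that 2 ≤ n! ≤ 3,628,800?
2, 3, 4, 5, 6, 7, 8, 9, 10

Working:
n! is strictly increasing; 2! = 2 and 10! = 3,628,800, so valid n = 2, 3, 4, 5, 6, 7, 8, 9, 10.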